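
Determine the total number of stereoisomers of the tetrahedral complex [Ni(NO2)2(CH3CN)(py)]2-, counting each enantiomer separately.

1

Only one geometric arrangement is possible.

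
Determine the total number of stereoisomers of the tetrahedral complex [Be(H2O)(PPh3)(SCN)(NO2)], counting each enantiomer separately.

In a tetrahedral complex all four positions are equivalent and every pair of ligands is adjacent — there is no cis/trans distinction.
Only one geometric arrangement is possible; it has no improper symmetry element, so it exists as a pair of enantiomers (2 stereoisomers).

2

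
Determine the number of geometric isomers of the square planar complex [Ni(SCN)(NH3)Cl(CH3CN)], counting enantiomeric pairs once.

A square has two trans pairs of vertices; adjacent vertices are cis.
Systematic placement gives 3 geometric isomers: (CH3CN/NH3 trans, Cl/SCN trans); (CH3CN/SCN trans, Cl/NH3 trans); (CH3CN/Cl trans, NH3/SCN trans).

3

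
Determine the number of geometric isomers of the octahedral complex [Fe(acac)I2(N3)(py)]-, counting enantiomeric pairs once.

4

The six octahedral sites form three mutually perpendicular trans pairs.
Each acac is bidentate and must span two cis positions.
The distinct arrangements are (4 in all): I trans; I cis (3 arrangements, 2 chiral).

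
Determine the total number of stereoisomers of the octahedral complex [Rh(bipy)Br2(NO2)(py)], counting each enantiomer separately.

An octahedron has six vertices in three trans pairs; every non-trans pair is cis.
Each bipy is bidentate and must span two cis positions.
Systematic placement gives 4 geometric isomers: Br trans; Br cis (3 arrangements, 2 chiral).
Of these, 2 lack any improper symmetry element and so occur as enantiomeric pairs, giving 4 + 2 = 6 stereoisomers in total.

6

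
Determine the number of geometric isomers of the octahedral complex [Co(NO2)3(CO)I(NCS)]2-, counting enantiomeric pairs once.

In an octahedral complex each vertex has one trans partner and four cis neighbours.
There are 4 geometric isomers: NO2 mer (3 arrangements); NO2 fac (chiral).

4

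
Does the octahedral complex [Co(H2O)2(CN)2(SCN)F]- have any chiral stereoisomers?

yes

An octahedron has six vertices in three trans pairs; every non-trans pair is cis.
Systematic placement gives 6 geometric isomers: H2O cis, CN trans; H2O trans, CN trans; H2O cis, CN cis (3 arrangements, 2 chiral); H2O trans, CN cis.
Of these, 2 lack any improper symmetry element and so occur as enantiomeric pairs, giving 6 + 2 = 8 stereoisomers in total.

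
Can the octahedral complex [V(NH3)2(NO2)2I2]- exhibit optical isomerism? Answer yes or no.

yes

In an octahedral complex each vertex has one trans partner and four cis neighbours.
The distinct arrangements are (5 in all): NH3 trans, NO2 trans, I trans; NH3 cis, NO2 cis, I trans; NH3 cis, NO2 trans, I cis; NH3 cis, NO2 cis, I cis (chiral); NH3 trans, NO2 cis, I cis.
One of these lacks any improper symmetry element and so occurs as an enantiomeric pair, giving 5 + 1 = 6 stereoisomers in total.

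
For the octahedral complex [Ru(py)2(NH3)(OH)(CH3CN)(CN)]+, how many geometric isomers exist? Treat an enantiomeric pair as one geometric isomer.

9

The six octahedral sites form three mutually perpendicular trans pairs.
Exhaustive case analysis gives 9 geometric isomers.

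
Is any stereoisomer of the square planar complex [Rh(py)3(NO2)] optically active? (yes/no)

In a square planar complex each vertex has one trans partner and two cis neighbours.
Only one geometric arrangement is possible.

no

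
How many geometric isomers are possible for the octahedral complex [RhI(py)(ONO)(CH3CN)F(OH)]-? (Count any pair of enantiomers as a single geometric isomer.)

The six octahedral sites form three mutually perpendicular trans pairs.
Placing the ligands in turn and identifying arrangements related by rotation or reflection leaves 15 distinct geometric isomers.

15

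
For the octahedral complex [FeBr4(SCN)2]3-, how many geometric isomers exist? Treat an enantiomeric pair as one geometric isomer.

2

Working through the distinct placements yields 2 geometric isomers: SCN trans; SCN cis.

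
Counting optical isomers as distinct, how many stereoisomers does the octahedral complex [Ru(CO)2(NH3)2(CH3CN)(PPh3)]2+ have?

8

An octahedron has six vertices in three trans pairs; every non-trans pair is cis.
The distinct arrangements are (6 in all): CO cis, NH3 cis (3 arrangements, 2 chiral); CO cis, NH3 trans; CO trans, NH3 cis; CO trans, NH3 trans.
Of these, 2 lack any improper symmetry element and so occur as enantiomeric pairs, giving 6 + 2 = 8 stereoisomers in total.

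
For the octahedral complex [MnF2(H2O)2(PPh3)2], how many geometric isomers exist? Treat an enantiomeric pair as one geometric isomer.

5

There are 5 geometric isomers: F trans, H2O trans, PPh3 trans; F trans, H2O cis, PPh3 cis; F cis, H2O cis, PPh3 trans; F cis, H2O cis, PPh3 cis (chiral); F cis, H2O trans, PPh3 cis.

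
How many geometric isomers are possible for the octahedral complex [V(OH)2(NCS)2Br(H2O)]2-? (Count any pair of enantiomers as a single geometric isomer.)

6

In an octahedral complex each vertex has one trans partner and four cis neighbours.
Working through the distinct placements yields 6 geometric isomers: OH trans, NCS trans; OH cis, NCS cis (3 arrangements, 2 chiral); OH trans, NCS cis; OH cis, NCS trans.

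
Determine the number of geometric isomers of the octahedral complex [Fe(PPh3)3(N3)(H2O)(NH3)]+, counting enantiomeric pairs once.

The six octahedral sites form three mutually perpendicular trans pairs.
There are 4 geometric isomers: PPh3 mer (3 arrangements); PPh3 fac (chiral).

4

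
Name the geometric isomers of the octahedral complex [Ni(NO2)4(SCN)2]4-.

Working through the distinct placements yields 2 geometric isomers: SCN trans; SCN cis.

cis and trans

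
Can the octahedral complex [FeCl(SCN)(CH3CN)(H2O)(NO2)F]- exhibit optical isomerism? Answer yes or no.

yes

The six octahedral sites form three mutually perpendicular trans pairs.
Exhaustive case analysis gives 15 geometric isomers.
Of these, 15 lack any improper symmetry element and so occur as enantiomeric pairs, giving 15 + 15 = 30 stereoisomers in total.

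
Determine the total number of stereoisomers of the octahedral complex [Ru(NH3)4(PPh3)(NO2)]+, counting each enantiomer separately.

2

In an octahedral complex each vertex has one trans partner and four cis neighbours.
The distinct arrangements are (2 in all): PPh3 and NO2 mutually trans; PPh3 and NO2 mutually cis.
Each arrangement has an internal mirror plane or centre of symmetry, so none is chiral.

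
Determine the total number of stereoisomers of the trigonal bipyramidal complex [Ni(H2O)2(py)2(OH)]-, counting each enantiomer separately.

A trigonal bipyramid has two axial and three equatorial sites, which are chemically inequivalent.
Placing the ligands in turn and identifying arrangements related by rotation or reflection leaves 5 distinct geometric isomers.
One of these lacks any improper symmetry element and so occurs as an enantiomeric pair, giving 5 + 1 = 6 stereoisomers in total.

6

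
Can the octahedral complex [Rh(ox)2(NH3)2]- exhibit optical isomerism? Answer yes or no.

In an octahedral complex each vertex has one trans partner and four cis neighbours.
Each ox is bidentate and must span two cis positions.
Working through the distinct placements yields 2 geometric isomers: NH3 trans; NH3 cis (chiral).
One of these lacks any improper symmetry element and so occurs as an enantiomeric pair, giving 2 + 1 = 3 stereoisomers in total.

yes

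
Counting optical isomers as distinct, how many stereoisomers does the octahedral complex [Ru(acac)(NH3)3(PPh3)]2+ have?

2

Each acac is bidentate and must span two cis positions.
Working through the distinct placements yields 2 geometric isomers: NH3 mer; NH3 fac.
Each arrangement has an internal mirror plane or centre of symmetry, so none is chiral.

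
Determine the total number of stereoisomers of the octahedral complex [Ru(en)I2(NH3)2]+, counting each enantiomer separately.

The six octahedral sites form three mutually perpendicular trans pairs.
Each en is bidentate and must span two cis positions.
Working through the distinct placements yields 3 geometric isomers: I trans, NH3 cis; I cis, NH3 cis (chiral); I cis, NH3 trans.
One of these lacks any improper symmetry element and so occurs as an enantiomeric pair, giving 3 + 1 = 4 stereoisomers in total.

4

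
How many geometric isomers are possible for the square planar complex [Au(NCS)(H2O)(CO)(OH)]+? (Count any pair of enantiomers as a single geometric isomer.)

In a square planar complex each vertex has one trans partner and two cis neighbours.
There are 3 geometric isomers: (CO/NCS trans, H2O/OH trans); (CO/OH trans, H2O/NCS trans); (CO/H2O trans, NCS/OH trans).

3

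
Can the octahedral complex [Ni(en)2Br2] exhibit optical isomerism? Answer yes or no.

yes

An octahedron has six vertices in three trans pairs; every non-trans pair is cis.
Each en is bidentate and must span two cis positions.
Systematic placement gives 2 geometric isomers: Br trans; Br cis (chiral).
One of these lacks any improper symmetry element and so occurs as an enantiomeric pair, giving 2 + 1 = 3 stereoisomers in total.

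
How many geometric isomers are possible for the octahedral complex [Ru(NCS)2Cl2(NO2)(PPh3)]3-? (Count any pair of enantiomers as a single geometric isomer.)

The six octahedral sites form three mutually perpendicular trans pairs.
Working through the distinct placements yields 6 geometric isomers: NCS trans, Cl trans; NCS cis, Cl trans; NCS cis, Cl cis (3 arrangements, 2 chiral); NCS trans, Cl cis.

6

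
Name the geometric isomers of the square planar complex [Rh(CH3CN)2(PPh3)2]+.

cis and trans

In a square planar complex each vertex has one trans partner and two cis neighbours.
There are 2 geometric isomers: CH3CN cis; CH3CN trans.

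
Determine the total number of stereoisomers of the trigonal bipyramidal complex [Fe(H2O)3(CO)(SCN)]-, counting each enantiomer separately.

In a trigonal bipyramid the two axial positions differ from the three equatorial ones.
Systematic placement gives 4 geometric isomers: CO axial, SCN equatorial; CO axial, SCN axial; CO equatorial, SCN equatorial; CO equatorial, SCN axial.
Each arrangement has an internal mirror plane or centre of symmetry, so none is chiral.

4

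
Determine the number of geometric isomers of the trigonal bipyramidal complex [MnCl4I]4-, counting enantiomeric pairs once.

2

There are 2 geometric isomers: I equatorial; I axial.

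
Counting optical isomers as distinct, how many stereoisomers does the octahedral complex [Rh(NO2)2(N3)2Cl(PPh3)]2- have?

8

An octahedron has six vertices in three trans pairs; every non-trans pair is cis.
There are 6 geometric isomers: NO2 cis, N3 cis (3 arrangements, 2 chiral); NO2 trans, N3 cis; NO2 cis, N3 trans; NO2 trans, N3 trans.
Of these, 2 lack any improper symmetry element and so occur as enantiomeric pairs, giving 6 + 2 = 8 stereoisomers in total.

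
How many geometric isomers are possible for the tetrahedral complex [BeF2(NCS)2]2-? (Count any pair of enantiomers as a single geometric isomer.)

1

In a tetrahedral complex all four positions are equivalent and every pair of ligands is adjacent — there is no cis/trans distinction.
Only one geometric arrangement is possible.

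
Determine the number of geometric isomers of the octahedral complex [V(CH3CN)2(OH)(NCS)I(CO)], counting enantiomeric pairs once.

9

In an octahedral complex each vertex has one trans partner and four cis neighbours.
Systematic enumeration (placing each ligand type in turn and discarding arrangements equivalent by rotation or reflection) gives 9 geometric isomers.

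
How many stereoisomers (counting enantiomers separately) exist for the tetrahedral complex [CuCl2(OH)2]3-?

Only one geometric arrangement is possible.

1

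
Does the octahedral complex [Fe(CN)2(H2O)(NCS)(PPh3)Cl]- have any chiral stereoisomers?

yes

In an octahedral complex each vertex has one trans partner and four cis neighbours.
Systematic enumeration (placing each ligand type in turn and discarding arrangements equivalent by rotation or reflection) gives 9 geometric isomers.
Of these, 6 lack any improper symmetry element and so occur as enantiomeric pairs, giving 9 + 6 = 15 stereoisomers in total.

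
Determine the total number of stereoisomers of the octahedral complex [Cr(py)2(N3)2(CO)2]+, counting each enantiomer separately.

6

The six octahedral sites form three mutually perpendicular trans pairs.
There are 5 geometric isomers: py trans, N3 trans, CO trans; py cis, N3 cis, CO trans; py trans, N3 cis, CO cis; py cis, N3 cis, CO cis (chiral); py cis, N3 trans, CO cis.
One of these lacks any improper symmetry element and so occurs as an enantiomeric pair, giving 5 + 1 = 6 stereoisomers in total.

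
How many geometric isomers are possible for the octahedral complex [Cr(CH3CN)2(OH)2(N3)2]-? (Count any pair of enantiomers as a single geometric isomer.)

5

Systematic placement gives 5 geometric isomers: CH3CN trans, OH trans, N3 trans; CH3CN trans, OH cis, N3 cis; CH3CN cis, OH trans, N3 cis; CH3CN cis, OH cis, N3 cis (chiral); CH3CN cis, OH cis, N3 trans.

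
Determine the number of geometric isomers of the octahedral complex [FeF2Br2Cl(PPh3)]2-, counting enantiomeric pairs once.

6

The six octahedral sites form three mutually perpendicular trans pairs.
Systematic placement gives 6 geometric isomers: F cis, Br trans; F trans, Br trans; F cis, Br cis (3 arrangements, 2 chiral); F trans, Br cis.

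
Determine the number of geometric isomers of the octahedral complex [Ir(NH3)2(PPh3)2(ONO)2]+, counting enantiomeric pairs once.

Systematic placement gives 5 geometric isomers: NH3 trans, PPh3 trans, ONO trans; NH3 trans, PPh3 cis, ONO cis; NH3 cis, PPh3 trans, ONO cis; NH3 cis, PPh3 cis, ONO cis (chiral); NH3 cis, PPh3 cis, ONO trans.

5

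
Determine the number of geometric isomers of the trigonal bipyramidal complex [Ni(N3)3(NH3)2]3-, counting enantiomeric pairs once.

3

In a trigonal bipyramid the two axial positions differ from the three equatorial ones.
Working through the distinct placements yields 3 geometric isomers: NH3 both equatorial; NH3 one axial, one equatorial; NH3 both axial.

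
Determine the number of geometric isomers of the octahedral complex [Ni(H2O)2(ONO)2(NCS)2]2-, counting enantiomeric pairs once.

5

In an octahedral complex each vertex has one trans partner and four cis neighbours.
The distinct arrangements are (5 in all): H2O trans, ONO trans, NCS trans; H2O trans, ONO cis, NCS cis; H2O cis, ONO trans, NCS cis; H2O cis, ONO cis, NCS cis (chiral); H2O cis, ONO cis, NCS trans.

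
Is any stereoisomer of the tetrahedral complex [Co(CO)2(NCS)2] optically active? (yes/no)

Only one geometric arrangement is possible.

no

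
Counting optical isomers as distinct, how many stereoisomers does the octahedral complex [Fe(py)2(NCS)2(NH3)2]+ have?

There are 5 geometric isomers: py trans, NCS trans, NH3 trans; py cis, NCS trans, NH3 cis; py trans, NCS cis, NH3 cis; py cis, NCS cis, NH3 cis (chiral); py cis, NCS cis, NH3 trans.
One of these lacks any improper symmetry element and so occurs as an enantiomeric pair, giving 5 + 1 = 6 stereoisomers in total.

6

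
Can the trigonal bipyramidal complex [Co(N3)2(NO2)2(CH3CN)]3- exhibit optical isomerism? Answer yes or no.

In a trigonal bipyramid the two axial positions differ from the three equatorial ones.
Placing the ligands in turn and identifying arrangements related by rotation or reflection leaves 5 distinct geometric isomers.
One of these lacks any improper symmetry element and so occurs as an enantiomeric pair, giving 5 + 1 = 6 stereoisomers in total.

yes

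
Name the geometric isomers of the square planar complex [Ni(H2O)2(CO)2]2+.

cis and trans

A square has two trans pairs of vertices; adjacent vertices are cis.
There are 2 geometric isomers: H2O cis; H2O trans.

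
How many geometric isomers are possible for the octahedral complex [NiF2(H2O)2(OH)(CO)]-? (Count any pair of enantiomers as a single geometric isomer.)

6

There are 6 geometric isomers: F cis, H2O cis (3 arrangements, 2 chiral); F cis, H2O trans; F trans, H2O cis; F trans, H2O trans.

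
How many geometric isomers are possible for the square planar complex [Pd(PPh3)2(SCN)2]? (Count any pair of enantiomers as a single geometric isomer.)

2

In a square planar complex each vertex has one trans partner and two cis neighbours.
Systematic placement gives 2 geometric isomers: PPh3 cis; PPh3 trans.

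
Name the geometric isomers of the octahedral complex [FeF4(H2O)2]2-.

cis and trans

An octahedron has six vertices in three trans pairs; every non-trans pair is cis.
Working through the distinct placements yields 2 geometric isomers: H2O trans; H2O cis.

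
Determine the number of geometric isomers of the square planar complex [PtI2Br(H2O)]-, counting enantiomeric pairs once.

2

A square has two trans pairs of vertices; adjacent vertices are cis.
The distinct arrangements are (2 in all): I cis; I trans.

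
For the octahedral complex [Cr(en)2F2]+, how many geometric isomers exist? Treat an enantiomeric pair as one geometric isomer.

Each en is bidentate and must span two cis positions.
There are 2 geometric isomers: F trans; F cis (chiral).

2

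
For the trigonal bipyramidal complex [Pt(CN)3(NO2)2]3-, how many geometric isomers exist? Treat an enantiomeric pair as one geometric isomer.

3

In a trigonal bipyramid the two axial positions differ from the three equatorial ones.
Systematic placement gives 3 geometric isomers: NO2 both equatorial; NO2 one axial, one equatorial; NO2 both axial.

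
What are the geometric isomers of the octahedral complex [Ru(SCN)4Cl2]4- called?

cis and trans

An octahedron has six vertices in three trans pairs; every non-trans pair is cis.
Working through the distinct placements yields 2 geometric isomers: Cl trans; Cl cis.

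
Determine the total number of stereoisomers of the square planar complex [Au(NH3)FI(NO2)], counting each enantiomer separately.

3

A square has two trans pairs of vertices; adjacent vertices are cis.
The distinct arrangements are (3 in all): (F/NH3 trans, I/NO2 trans); (F/NO2 trans, I/NH3 trans); (F/I trans, NH3/NO2 trans).
Each arrangement has an internal mirror plane or centre of symmetry, so none is chiral.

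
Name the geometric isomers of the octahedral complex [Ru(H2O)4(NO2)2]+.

cis and trans

In an octahedral complex each vertex has one trans partner and four cis neighbours.
There are 2 geometric isomers: NO2 trans; NO2 cis.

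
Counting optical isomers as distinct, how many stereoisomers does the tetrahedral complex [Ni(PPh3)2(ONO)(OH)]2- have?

1

In a tetrahedral complex all four positions are equivalent and every pair of ligands is adjacent — there is no cis/trans distinction.
Only one geometric arrangement is possible.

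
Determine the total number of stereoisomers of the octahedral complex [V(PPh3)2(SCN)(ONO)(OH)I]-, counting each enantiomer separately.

An octahedron has six vertices in three trans pairs; every non-trans pair is cis.
Placing the ligands in turn and identifying arrangements related by rotation or reflection leaves 9 distinct geometric isomers.
Of these, 6 lack any improper symmetry element and so occur as enantiomeric pairs, giving 9 + 6 = 15 stereoisomers in total.

15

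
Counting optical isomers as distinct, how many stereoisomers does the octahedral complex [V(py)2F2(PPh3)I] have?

The six octahedral sites form three mutually perpendicular trans pairs.
The distinct arrangements are (6 in all): py trans, F trans; py cis, F trans; py trans, F cis; py cis, F cis (3 arrangements, 2 chiral).
Of these, 2 lack any improper symmetry element and so occur as enantiomeric pairs, giving 6 + 2 = 8 stereoisomers in total.

8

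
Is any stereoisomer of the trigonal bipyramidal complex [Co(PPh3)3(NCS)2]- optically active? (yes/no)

no

In a trigonal bipyramid the two axial positions differ from the three equatorial ones.
Systematic placement gives 3 geometric isomers: NCS both axial; NCS one axial, one equatorial; NCS both equatorial.
Each arrangement has an internal mirror plane or centre of symmetry, so none is chiral.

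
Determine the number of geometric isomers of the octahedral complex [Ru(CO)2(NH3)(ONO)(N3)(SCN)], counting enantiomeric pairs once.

An octahedron has six vertices in three trans pairs; every non-trans pair is cis.
Placing the ligands in turn and identifying arrangements related by rotation or reflection leaves 9 distinct geometric isomers.

9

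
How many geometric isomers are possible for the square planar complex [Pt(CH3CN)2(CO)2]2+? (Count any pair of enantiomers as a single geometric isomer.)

In a square planar complex each vertex has one trans partner and two cis neighbours.
Working through the distinct placements yields 2 geometric isomers: CH3CN cis; CH3CN trans.

2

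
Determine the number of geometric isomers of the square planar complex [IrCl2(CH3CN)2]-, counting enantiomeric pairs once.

2

In a square planar complex each vertex has one trans partner and two cis neighbours.
Systematic placement gives 2 geometric isomers: Cl cis; Cl trans.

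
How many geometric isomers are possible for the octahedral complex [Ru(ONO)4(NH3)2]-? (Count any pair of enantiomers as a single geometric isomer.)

2

Working through the distinct placements yields 2 geometric isomers: NH3 trans; NH3 cis.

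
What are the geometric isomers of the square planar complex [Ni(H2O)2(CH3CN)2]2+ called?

Working through the distinct placements yields 2 geometric isomers: H2O cis; H2O trans.

cis and trans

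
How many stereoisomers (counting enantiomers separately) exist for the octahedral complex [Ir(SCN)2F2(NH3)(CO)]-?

The distinct arrangements are (6 in all): SCN trans, F cis; SCN cis, F cis (3 arrangements, 2 chiral); SCN trans, F trans; SCN cis, F trans.
Of these, 2 lack any improper symmetry element and so occur as enantiomeric pairs, giving 6 + 2 = 8 stereoisomers in total.

8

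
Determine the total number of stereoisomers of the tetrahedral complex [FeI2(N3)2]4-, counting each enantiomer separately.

1

Only one geometric arrangement is possible.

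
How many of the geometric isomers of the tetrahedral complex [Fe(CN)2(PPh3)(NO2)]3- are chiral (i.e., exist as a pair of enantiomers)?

0

In a tetrahedral complex all four positions are equivalent and every pair of ligands is adjacent — there is no cis/trans distinction.
Only one geometric arrangement is possible.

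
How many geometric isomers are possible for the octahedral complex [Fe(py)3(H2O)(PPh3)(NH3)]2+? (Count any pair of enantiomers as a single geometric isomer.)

4

Systematic placement gives 4 geometric isomers: py mer (3 arrangements); py fac (chiral).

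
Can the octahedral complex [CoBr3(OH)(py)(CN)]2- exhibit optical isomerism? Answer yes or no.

yes

An octahedron has six vertices in three trans pairs; every non-trans pair is cis.
There are 4 geometric isomers: Br mer (3 arrangements); Br fac (chiral).
One of these lacks any improper symmetry element and so occurs as an enantiomeric pair, giving 4 + 1 = 5 stereoisomers in total.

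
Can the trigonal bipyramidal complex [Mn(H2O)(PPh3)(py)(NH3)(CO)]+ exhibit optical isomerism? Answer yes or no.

yes

A trigonal bipyramid has two axial and three equatorial sites, which are chemically inequivalent.
Placing the ligands in turn and identifying arrangements related by rotation or reflection leaves 10 distinct geometric isomers.
Of these, 10 lack any improper symmetry element and so occur as enantiomeric pairs, giving 10 + 10 = 20 stereoisomers in total.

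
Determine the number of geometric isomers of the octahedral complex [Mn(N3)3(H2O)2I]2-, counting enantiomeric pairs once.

3

An octahedron has six vertices in three trans pairs; every non-trans pair is cis.
There are 3 geometric isomers: N3 mer, H2O trans; N3 mer, H2O cis; N3 fac, H2O cis.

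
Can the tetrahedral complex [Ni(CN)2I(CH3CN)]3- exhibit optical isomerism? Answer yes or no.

All four vertices of a tetrahedron are equivalent and mutually adjacent, so cis/trans isomerism cannot arise.
Only one geometric arrangement is possible.

no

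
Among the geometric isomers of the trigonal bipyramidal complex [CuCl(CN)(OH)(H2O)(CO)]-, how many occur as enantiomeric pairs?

A trigonal bipyramid has two axial and three equatorial sites, which are chemically inequivalent.
Exhaustive case analysis gives 10 geometric isomers.
Of these, 10 lack any improper symmetry element and so occur as enantiomeric pairs, giving 10 + 10 = 20 stereoisomers in total.

10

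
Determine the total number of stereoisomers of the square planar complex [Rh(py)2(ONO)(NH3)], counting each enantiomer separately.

A square has two trans pairs of vertices; adjacent vertices are cis.
Systematic placement gives 2 geometric isomers: py cis; py trans.
Each arrangement has an internal mirror plane or centre of symmetry, so none is chiral.

2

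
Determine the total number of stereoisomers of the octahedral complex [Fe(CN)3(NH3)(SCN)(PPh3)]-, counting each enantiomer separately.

5

Working through the distinct placements yields 4 geometric isomers: CN mer (3 arrangements); CN fac (chiral).
One of these lacks any improper symmetry element and so occurs as an enantiomeric pair, giving 4 + 1 = 5 stereoisomers in total.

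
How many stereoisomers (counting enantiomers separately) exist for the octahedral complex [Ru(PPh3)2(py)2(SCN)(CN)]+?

The distinct arrangements are (6 in all): PPh3 cis, py trans; PPh3 cis, py cis (3 arrangements, 2 chiral); PPh3 trans, py trans; PPh3 trans, py cis.
Of these, 2 lack any improper symmetry element and so occur as enantiomeric pairs, giving 6 + 2 = 8 stereoisomers in total.

8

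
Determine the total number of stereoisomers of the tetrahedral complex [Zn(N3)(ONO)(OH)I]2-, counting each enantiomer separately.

All four vertices of a tetrahedron are equivalent and mutually adjacent, so cis/trans isomerism cannot arise.
Only one geometric arrangement is possible; it has no improper symmetry element, so it exists as a pair of enantiomers (2 stereoisomers).

2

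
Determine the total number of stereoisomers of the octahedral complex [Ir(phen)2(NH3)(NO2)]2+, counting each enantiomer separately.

An octahedron has six vertices in three trans pairs; every non-trans pair is cis.
Each phen is bidentate and must span two cis positions.
Working through the distinct placements yields 2 geometric isomers: NH3 and NO2 mutually trans; NH3 and NO2 mutually cis (chiral).
One of these lacks any improper symmetry element and so occurs as an enantiomeric pair, giving 2 + 1 = 3 stereoisomers in total.

3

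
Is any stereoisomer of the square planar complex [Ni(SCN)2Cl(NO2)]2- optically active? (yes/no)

no

In a square planar complex each vertex has one trans partner and two cis neighbours.
The distinct arrangements are (2 in all): SCN cis; SCN trans.
Each arrangement has an internal mirror plane or centre of symmetry, so none is chiral.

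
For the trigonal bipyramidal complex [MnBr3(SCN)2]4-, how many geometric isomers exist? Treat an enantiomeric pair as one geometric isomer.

3

A trigonal bipyramid has two axial and three equatorial sites, which are chemically inequivalent.
The distinct arrangements are (3 in all): SCN both equatorial; SCN one axial, one equatorial; SCN both axial.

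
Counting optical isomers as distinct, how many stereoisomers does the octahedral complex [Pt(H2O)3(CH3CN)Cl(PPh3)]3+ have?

5

An octahedron has six vertices in three trans pairs; every non-trans pair is cis.
Systematic placement gives 4 geometric isomers: H2O mer (3 arrangements); H2O fac (chiral).
One of these lacks any improper symmetry element and so occurs as an enantiomeric pair, giving 4 + 1 = 5 stereoisomers in total.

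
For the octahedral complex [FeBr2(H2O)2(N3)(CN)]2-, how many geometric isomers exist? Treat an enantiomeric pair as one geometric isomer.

In an octahedral complex each vertex has one trans partner and four cis neighbours.
There are 6 geometric isomers: Br trans, H2O cis; Br trans, H2O trans; Br cis, H2O cis (3 arrangements, 2 chiral); Br cis, H2O trans.

6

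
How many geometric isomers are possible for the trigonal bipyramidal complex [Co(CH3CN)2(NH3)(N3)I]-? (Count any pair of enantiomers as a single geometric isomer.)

A trigonal bipyramid has two axial and three equatorial sites, which are chemically inequivalent.
Systematic enumeration (placing each ligand type in turn and discarding arrangements equivalent by rotation or reflection) gives 7 geometric isomers.

7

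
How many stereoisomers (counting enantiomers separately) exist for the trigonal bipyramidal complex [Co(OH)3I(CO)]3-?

In a trigonal bipyramid the two axial positions differ from the three equatorial ones.
Systematic placement gives 4 geometric isomers: I axial, CO axial; I equatorial, CO axial; I axial, CO equatorial; I equatorial, CO equatorial.
Each arrangement has an internal mirror plane or centre of symmetry, so none is chiral.

4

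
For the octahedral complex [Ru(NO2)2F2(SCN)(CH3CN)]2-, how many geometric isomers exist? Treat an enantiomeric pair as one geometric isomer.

The distinct arrangements are (6 in all): NO2 cis, F cis (3 arrangements, 2 chiral); NO2 trans, F cis; NO2 cis, F trans; NO2 trans, F trans.

6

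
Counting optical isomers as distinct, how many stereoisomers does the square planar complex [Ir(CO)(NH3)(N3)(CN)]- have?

In a square planar complex each vertex has one trans partner and two cis neighbours.
There are 3 geometric isomers: (CN/N3 trans, CO/NH3 trans); (CN/NH3 trans, CO/N3 trans); (CN/CO trans, N3/NH3 trans).
Each arrangement has an internal mirror plane or centre of symmetry, so none is chiral.

3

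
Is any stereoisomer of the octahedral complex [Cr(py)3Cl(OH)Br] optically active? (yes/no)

The six octahedral sites form three mutually perpendicular trans pairs.
Systematic placement gives 4 geometric isomers: py mer (3 arrangements); py fac (chiral).
One of these lacks any improper symmetry element and so occurs as an enantiomeric pair, giving 4 + 1 = 5 stereoisomers in total.

yes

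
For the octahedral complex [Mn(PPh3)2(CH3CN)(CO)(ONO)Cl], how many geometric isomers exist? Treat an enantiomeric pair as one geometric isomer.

9

The six octahedral sites form three mutually perpendicular trans pairs.
Exhaustive case analysis gives 9 geometric isomers.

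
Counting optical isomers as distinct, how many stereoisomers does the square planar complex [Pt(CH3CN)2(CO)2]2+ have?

2

In a square planar complex each vertex has one trans partner and two cis neighbours.
Systematic placement gives 2 geometric isomers: CH3CN cis; CH3CN trans.
Each arrangement has an internal mirror plane or centre of symmetry, so none is chiral.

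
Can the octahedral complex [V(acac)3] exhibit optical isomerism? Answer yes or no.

The six octahedral sites form three mutually perpendicular trans pairs.
Each acac is bidentate and must span two cis positions.
Only one geometric arrangement is possible; it has no improper symmetry element, so it exists as a pair of enantiomers (2 stereoisomers).

yes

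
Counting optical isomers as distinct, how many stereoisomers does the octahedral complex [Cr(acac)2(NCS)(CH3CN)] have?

Each acac is bidentate and must span two cis positions.
The distinct arrangements are (2 in all): NCS and CH3CN mutually trans; NCS and CH3CN mutually cis (chiral).
One of these lacks any improper symmetry element and so occurs as an enantiomeric pair, giving 2 + 1 = 3 stereoisomers in total.

3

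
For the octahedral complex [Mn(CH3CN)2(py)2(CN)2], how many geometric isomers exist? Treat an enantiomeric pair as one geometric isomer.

5

The six octahedral sites form three mutually perpendicular trans pairs.
The distinct arrangements are (5 in all): CH3CN trans, py trans, CN trans; CH3CN trans, py cis, CN cis; CH3CN cis, py trans, CN cis; CH3CN cis, py cis, CN cis (chiral); CH3CN cis, py cis, CN trans.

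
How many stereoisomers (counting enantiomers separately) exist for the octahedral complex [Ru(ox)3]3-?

Each ox is bidentate and must span two cis positions.
Only one geometric arrangement is possible; it has no improper symmetry element, so it exists as a pair of enantiomers (2 stereoisomers).

2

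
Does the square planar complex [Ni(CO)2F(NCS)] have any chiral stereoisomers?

A square has two trans pairs of vertices; adjacent vertices are cis.
Working through the distinct placements yields 2 geometric isomers: CO cis; CO trans.
Each arrangement has an internal mirror plane or centre of symmetry, so none is chiral.

no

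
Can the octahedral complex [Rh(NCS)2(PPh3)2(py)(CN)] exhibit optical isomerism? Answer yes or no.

yes

In an octahedral complex each vertex has one trans partner and four cis neighbours.
Systematic placement gives 6 geometric isomers: NCS cis, PPh3 cis (3 arrangements, 2 chiral); NCS cis, PPh3 trans; NCS trans, PPh3 cis; NCS trans, PPh3 trans.
Of these, 2 lack any improper symmetry element and so occur as enantiomeric pairs, giving 6 + 2 = 8 stereoisomers in total.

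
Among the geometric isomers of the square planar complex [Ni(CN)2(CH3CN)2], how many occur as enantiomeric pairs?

0

Systematic placement gives 2 geometric isomers: CN cis; CN trans.
Each arrangement has an internal mirror plane or centre of symmetry, so none is chiral.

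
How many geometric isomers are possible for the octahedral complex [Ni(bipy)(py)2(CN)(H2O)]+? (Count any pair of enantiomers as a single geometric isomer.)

4

An octahedron has six vertices in three trans pairs; every non-trans pair is cis.
Each bipy is bidentate and must span two cis positions.
Working through the distinct placements yields 4 geometric isomers: py cis (3 arrangements, 2 chiral); py trans.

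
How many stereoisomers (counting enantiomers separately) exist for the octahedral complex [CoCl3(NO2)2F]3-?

The distinct arrangements are (3 in all): Cl mer, NO2 trans; Cl mer, NO2 cis; Cl fac, NO2 cis.
Each arrangement has an internal mirror plane or centre of symmetry, so none is chiral.

3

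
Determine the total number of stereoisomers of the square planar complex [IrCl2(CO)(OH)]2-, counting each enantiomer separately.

The distinct arrangements are (2 in all): Cl cis; Cl trans.
Each arrangement has an internal mirror plane or centre of symmetry, so none is chiral.

2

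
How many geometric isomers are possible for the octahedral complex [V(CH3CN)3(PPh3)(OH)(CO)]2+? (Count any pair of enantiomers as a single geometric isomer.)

4

In an octahedral complex each vertex has one trans partner and four cis neighbours.
Systematic placement gives 4 geometric isomers: CH3CN mer (3 arrangements); CH3CN fac (chiral).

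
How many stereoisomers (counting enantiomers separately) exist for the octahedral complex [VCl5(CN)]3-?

In an octahedral complex each vertex has one trans partner and four cis neighbours.
Only one geometric arrangement is possible.

1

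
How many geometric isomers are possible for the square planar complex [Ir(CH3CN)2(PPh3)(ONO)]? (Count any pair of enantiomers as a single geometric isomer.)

2

In a square planar complex each vertex has one trans partner and two cis neighbours.
Systematic placement gives 2 geometric isomers: CH3CN cis; CH3CN trans.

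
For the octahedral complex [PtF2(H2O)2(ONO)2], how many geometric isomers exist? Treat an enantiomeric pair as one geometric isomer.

5

An octahedron has six vertices in three trans pairs; every non-trans pair is cis.
Working through the distinct placements yields 5 geometric isomers: F trans, H2O trans, ONO trans; F trans, H2O cis, ONO cis; F cis, H2O cis, ONO trans; F cis, H2O cis, ONO cis (chiral); F cis, H2O trans, ONO cis.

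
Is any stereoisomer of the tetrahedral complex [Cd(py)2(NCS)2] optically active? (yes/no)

no

All four vertices of a tetrahedron are equivalent and mutually adjacent, so cis/trans isomerism cannot arise.
Only one geometric arrangement is possible.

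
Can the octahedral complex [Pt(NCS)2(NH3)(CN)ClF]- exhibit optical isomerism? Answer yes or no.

yes

In an octahedral complex each vertex has one trans partner and four cis neighbours.
Placing the ligands in turn and identifying arrangements related by rotation or reflection leaves 9 distinct geometric isomers.
Of these, 6 lack any improper symmetry element and so occur as enantiomeric pairs, giving 9 + 6 = 15 stereoisomers in total.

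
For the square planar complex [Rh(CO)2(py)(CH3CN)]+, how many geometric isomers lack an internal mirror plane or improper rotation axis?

In a square planar complex each vertex has one trans partner and two cis neighbours.
Systematic placement gives 2 geometric isomers: CO cis; CO trans.
Each arrangement has an internal mirror plane or centre of symmetry, so none is chiral.

0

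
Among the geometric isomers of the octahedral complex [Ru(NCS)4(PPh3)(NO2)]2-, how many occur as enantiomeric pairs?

0

The distinct arrangements are (2 in all): PPh3 and NO2 mutually trans; PPh3 and NO2 mutually cis.
Each arrangement has an internal mirror plane or centre of symmetry, so none is chiral.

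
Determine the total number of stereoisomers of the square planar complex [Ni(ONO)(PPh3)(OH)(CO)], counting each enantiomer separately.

3

In a square planar complex each vertex has one trans partner and two cis neighbours.
There are 3 geometric isomers: (CO/ONO trans, OH/PPh3 trans); (CO/PPh3 trans, OH/ONO trans); (CO/OH trans, ONO/PPh3 trans).
Each arrangement has an internal mirror plane or centre of symmetry, so none is chiral.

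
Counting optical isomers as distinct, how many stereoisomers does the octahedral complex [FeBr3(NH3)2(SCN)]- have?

Working through the distinct placements yields 3 geometric isomers: Br mer, NH3 cis; Br mer, NH3 trans; Br fac, NH3 cis.
Each arrangement has an internal mirror plane or centre of symmetry, so none is chiral.

3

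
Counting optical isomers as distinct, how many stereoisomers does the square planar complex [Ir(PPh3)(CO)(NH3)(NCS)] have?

There are 3 geometric isomers: (CO/NH3 trans, NCS/PPh3 trans); (CO/PPh3 trans, NCS/NH3 trans); (CO/NCS trans, NH3/PPh3 trans).
Each arrangement has an internal mirror plane or centre of symmetry, so none is chiral.

3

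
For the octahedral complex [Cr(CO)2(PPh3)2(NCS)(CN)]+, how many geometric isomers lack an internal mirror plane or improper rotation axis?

2

In an octahedral complex each vertex has one trans partner and four cis neighbours.
Working through the distinct placements yields 6 geometric isomers: CO cis, PPh3 trans; CO cis, PPh3 cis (3 arrangements, 2 chiral); CO trans, PPh3 trans; CO trans, PPh3 cis.
Of these, 2 lack any improper symmetry element and so occur as enantiomeric pairs, giving 6 + 2 = 8 stereoisomers in total.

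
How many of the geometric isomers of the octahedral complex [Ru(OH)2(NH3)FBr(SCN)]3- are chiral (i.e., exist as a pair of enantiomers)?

6

An octahedron has six vertices in three trans pairs; every non-trans pair is cis.
Placing the ligands in turn and identifying arrangements related by rotation or reflection leaves 9 distinct geometric isomers.
Of these, 6 lack any improper symmetry element and so occur as enantiomeric pairs, giving 9 + 6 = 15 stereoisomers in total.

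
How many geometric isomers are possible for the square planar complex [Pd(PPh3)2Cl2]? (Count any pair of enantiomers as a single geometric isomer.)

In a square planar complex each vertex has one trans partner and two cis neighbours.
The distinct arrangements are (2 in all): PPh3 cis; PPh3 trans.

2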